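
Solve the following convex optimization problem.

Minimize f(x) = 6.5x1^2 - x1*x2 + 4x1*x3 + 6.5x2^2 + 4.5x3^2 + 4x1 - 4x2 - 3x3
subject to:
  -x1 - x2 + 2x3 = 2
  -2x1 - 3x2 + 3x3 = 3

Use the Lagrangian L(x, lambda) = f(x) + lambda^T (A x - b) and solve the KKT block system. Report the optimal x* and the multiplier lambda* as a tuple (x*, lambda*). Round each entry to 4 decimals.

Form the Lagrangian:
  L(x, lambda) = (1/2) x^T Q x + c^T x + lambda^T (A x - b)
Stationarity (grad_x L = 0): Q x + c + A^T lambda = 0.
Primal feasibility: A x = b.

This gives the KKT block system:
  [ Q   A^T ] [ x     ]   [-c ]
  [ A    0  ] [ lambda ] = [ b ]

Solving the linear system:
  x*      = (-0.6036, 0.2012, 0.7988)
  lambda* = (-0.9941, 0.071)
  f(x*)   = -1.9201

x* = (-0.6036, 0.2012, 0.7988), lambda* = (-0.9941, 0.071)


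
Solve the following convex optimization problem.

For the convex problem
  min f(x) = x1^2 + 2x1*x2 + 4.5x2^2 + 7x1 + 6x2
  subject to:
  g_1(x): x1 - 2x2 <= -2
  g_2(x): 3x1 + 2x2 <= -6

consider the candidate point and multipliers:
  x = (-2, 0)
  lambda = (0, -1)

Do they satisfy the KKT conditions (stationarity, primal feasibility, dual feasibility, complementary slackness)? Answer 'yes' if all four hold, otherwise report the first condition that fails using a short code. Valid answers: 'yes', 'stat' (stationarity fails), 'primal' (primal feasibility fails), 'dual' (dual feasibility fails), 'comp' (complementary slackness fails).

Gradient of f: grad f(x) = Q x + c = (3, 2)
Constraint values g_i(x) = a_i^T x - b_i:
  g_1((-2, 0)) = 0
  g_2((-2, 0)) = 0
Stationarity residual: grad f(x) + sum_i lambda_i a_i = (0, 0)
  -> stationarity OK
Primal feasibility (all g_i <= 0): OK
Dual feasibility (all lambda_i >= 0): FAILS
Complementary slackness (lambda_i * g_i(x) = 0 for all i): OK

Verdict: the first failing condition is dual_feasibility -> dual.

dual


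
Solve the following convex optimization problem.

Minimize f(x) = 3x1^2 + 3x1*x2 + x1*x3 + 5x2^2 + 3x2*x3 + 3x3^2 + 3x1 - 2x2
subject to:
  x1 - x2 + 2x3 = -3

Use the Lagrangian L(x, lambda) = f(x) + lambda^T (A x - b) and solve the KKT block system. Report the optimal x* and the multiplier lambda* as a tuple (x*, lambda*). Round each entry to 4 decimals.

Form the Lagrangian:
  L(x, lambda) = (1/2) x^T Q x + c^T x + lambda^T (A x - b)
Stationarity (grad_x L = 0): Q x + c + A^T lambda = 0.
Primal feasibility: A x = b.

This gives the KKT block system:
  [ Q   A^T ] [ x     ]   [-c ]
  [ A    0  ] [ lambda ] = [ b ]

Solving the linear system:
  x*      = (-0.984, 0.7926, -0.6117)
  lambda* = (1.1383)
  f(x*)   = -0.5612

x* = (-0.984, 0.7926, -0.6117), lambda* = (1.1383)


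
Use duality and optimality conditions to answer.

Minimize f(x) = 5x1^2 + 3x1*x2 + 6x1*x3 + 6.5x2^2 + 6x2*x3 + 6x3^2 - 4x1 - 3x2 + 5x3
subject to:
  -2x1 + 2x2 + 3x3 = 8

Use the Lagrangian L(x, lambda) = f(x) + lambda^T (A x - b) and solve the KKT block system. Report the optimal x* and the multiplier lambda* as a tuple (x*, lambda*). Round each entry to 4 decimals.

Form the Lagrangian:
  L(x, lambda) = (1/2) x^T Q x + c^T x + lambda^T (A x - b)
Stationarity (grad_x L = 0): Q x + c + A^T lambda = 0.
Primal feasibility: A x = b.

This gives the KKT block system:
  [ Q   A^T ] [ x     ]   [-c ]
  [ A    0  ] [ lambda ] = [ b ]

Solving the linear system:
  x*      = (-1.4922, 0.7921, 1.1438)
  lambda* = (-4.8416)
  f(x*)   = 24.0222

x* = (-1.4922, 0.7921, 1.1438), lambda* = (-4.8416)


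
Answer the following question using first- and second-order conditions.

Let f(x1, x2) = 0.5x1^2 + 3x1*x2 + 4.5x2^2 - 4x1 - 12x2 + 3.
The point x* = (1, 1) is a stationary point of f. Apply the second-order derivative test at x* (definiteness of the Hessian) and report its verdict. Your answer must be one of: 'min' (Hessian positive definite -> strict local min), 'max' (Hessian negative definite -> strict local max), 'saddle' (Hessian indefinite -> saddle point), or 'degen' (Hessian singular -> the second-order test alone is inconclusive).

Compute the Hessian H = grad^2 f:
  H = [[1, 3], [3, 9]]
Verify stationarity: grad f(x*) = H x* + g = (0, 0).
Eigenvalues of H: 0, 10.
H has a zero eigenvalue (singular; positive semidefinite but not definite), so H is neither positive definite, negative definite, nor indefinite. The second-order test alone is inconclusive -> degen.
(Indeed, f is constant along the null direction of H through x*, so x* is not a strict local extremum.)

degen


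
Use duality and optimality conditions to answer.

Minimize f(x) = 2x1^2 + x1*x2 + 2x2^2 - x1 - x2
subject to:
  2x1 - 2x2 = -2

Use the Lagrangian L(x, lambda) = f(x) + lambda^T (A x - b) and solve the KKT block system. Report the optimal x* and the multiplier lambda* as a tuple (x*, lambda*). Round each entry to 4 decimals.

Form the Lagrangian:
  L(x, lambda) = (1/2) x^T Q x + c^T x + lambda^T (A x - b)
Stationarity (grad_x L = 0): Q x + c + A^T lambda = 0.
Primal feasibility: A x = b.

This gives the KKT block system:
  [ Q   A^T ] [ x     ]   [-c ]
  [ A    0  ] [ lambda ] = [ b ]

Solving the linear system:
  x*      = (-0.3, 0.7)
  lambda* = (0.75)
  f(x*)   = 0.55

x* = (-0.3, 0.7), lambda* = (0.75)


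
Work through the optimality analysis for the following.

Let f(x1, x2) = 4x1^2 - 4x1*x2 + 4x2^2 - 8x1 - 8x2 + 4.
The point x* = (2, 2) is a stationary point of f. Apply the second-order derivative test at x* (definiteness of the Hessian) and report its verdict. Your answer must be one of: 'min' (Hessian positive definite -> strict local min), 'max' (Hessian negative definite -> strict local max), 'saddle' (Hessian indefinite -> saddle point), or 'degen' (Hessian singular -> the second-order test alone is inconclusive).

Compute the Hessian H = grad^2 f:
  H = [[8, -4], [-4, 8]]
Verify stationarity: grad f(x*) = H x* + g = (0, 0).
Eigenvalues of H: 4, 12.
Both eigenvalues > 0, so H is positive definite -> x* is a strict local min.

min


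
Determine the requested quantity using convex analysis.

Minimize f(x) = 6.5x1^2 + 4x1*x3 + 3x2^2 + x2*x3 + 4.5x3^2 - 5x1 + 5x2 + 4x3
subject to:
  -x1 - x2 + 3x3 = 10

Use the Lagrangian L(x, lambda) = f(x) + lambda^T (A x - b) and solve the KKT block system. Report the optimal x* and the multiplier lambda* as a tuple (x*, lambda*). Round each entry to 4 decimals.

Form the Lagrangian:
  L(x, lambda) = (1/2) x^T Q x + c^T x + lambda^T (A x - b)
Stationarity (grad_x L = 0): Q x + c + A^T lambda = 0.
Primal feasibility: A x = b.

This gives the KKT block system:
  [ Q   A^T ] [ x     ]   [-c ]
  [ A    0  ] [ lambda ] = [ b ]

Solving the linear system:
  x*      = (-0.8149, -2.2818, 2.3011)
  lambda* = (-6.3895)
  f(x*)   = 32.8826

x* = (-0.8149, -2.2818, 2.3011), lambda* = (-6.3895)


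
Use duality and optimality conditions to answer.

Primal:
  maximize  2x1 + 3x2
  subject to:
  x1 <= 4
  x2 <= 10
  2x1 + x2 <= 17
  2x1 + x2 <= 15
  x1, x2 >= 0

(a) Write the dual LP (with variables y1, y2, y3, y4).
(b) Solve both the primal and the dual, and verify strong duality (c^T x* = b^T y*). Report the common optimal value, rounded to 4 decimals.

The standard primal-dual pair for 'max c^T x s.t. A x <= b, x >= 0' is:
  Dual:  min b^T y  s.t.  A^T y >= c,  y >= 0.

So the dual LP is:
  minimize  4y1 + 10y2 + 17y3 + 15y4
  subject to:
    y1 + 2y3 + 2y4 >= 2
    y2 + y3 + y4 >= 3
    y1, y2, y3, y4 >= 0

Solving the primal: x* = (2.5, 10).
  primal value c^T x* = 35.
Solving the dual: y* = (0, 2, 0, 1).
  dual value b^T y* = 35.
Strong duality: c^T x* = b^T y*. Confirmed.

35


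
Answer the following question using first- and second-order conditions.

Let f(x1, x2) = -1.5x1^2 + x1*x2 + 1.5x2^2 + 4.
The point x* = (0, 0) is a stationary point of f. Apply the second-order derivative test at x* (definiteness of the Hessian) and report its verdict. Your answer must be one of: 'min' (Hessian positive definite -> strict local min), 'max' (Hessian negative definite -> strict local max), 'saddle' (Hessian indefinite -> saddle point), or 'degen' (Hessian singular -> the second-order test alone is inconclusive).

Compute the Hessian H = grad^2 f:
  H = [[-3, 1], [1, 3]]
Verify stationarity: grad f(x*) = H x* + g = (0, 0).
Eigenvalues of H: -3.1623, 3.1623.
Eigenvalues have mixed signs, so H is indefinite -> x* is a saddle point.

saddle


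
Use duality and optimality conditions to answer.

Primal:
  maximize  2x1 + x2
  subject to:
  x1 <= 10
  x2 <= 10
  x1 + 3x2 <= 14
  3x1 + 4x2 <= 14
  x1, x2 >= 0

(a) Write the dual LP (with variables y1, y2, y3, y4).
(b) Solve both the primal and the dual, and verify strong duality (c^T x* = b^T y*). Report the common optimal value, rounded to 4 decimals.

The standard primal-dual pair for 'max c^T x s.t. A x <= b, x >= 0' is:
  Dual:  min b^T y  s.t.  A^T y >= c,  y >= 0.

So the dual LP is:
  minimize  10y1 + 10y2 + 14y3 + 14y4
  subject to:
    y1 + y3 + 3y4 >= 2
    y2 + 3y3 + 4y4 >= 1
    y1, y2, y3, y4 >= 0

Solving the primal: x* = (4.6667, 0).
  primal value c^T x* = 9.3333.
Solving the dual: y* = (0, 0, 0, 0.6667).
  dual value b^T y* = 9.3333.
Strong duality: c^T x* = b^T y*. Confirmed.

9.3333


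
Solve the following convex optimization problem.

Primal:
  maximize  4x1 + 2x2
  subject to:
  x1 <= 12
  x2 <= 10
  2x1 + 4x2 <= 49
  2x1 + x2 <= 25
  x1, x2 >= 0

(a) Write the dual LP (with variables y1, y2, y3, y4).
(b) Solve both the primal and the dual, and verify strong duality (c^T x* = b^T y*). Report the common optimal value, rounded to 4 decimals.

The standard primal-dual pair for 'max c^T x s.t. A x <= b, x >= 0' is:
  Dual:  min b^T y  s.t.  A^T y >= c,  y >= 0.

So the dual LP is:
  minimize  12y1 + 10y2 + 49y3 + 25y4
  subject to:
    y1 + 2y3 + 2y4 >= 4
    y2 + 4y3 + y4 >= 2
    y1, y2, y3, y4 >= 0

Solving the primal: x* = (8.5, 8).
  primal value c^T x* = 50.
Solving the dual: y* = (0, 0, 0, 2).
  dual value b^T y* = 50.
Strong duality: c^T x* = b^T y*. Confirmed.

50


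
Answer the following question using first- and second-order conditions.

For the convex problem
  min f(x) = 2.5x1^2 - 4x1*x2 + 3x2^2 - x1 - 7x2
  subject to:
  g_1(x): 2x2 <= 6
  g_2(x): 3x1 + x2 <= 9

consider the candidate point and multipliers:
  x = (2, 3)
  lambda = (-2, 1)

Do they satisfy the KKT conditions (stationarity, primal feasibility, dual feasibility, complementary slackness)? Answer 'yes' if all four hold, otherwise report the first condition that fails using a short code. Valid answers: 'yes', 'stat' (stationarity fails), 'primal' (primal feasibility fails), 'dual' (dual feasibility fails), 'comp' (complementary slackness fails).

Gradient of f: grad f(x) = Q x + c = (-3, 3)
Constraint values g_i(x) = a_i^T x - b_i:
  g_1((2, 3)) = 0
  g_2((2, 3)) = 0
Stationarity residual: grad f(x) + sum_i lambda_i a_i = (0, 0)
  -> stationarity OK
Primal feasibility (all g_i <= 0): OK
Dual feasibility (all lambda_i >= 0): FAILS
Complementary slackness (lambda_i * g_i(x) = 0 for all i): OK

Verdict: the first failing condition is dual_feasibility -> dual.

dual


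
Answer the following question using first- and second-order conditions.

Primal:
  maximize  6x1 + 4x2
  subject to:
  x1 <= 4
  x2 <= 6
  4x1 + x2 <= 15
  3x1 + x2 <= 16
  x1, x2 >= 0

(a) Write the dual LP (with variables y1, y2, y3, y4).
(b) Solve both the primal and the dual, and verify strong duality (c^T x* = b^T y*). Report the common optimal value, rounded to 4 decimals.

The standard primal-dual pair for 'max c^T x s.t. A x <= b, x >= 0' is:
  Dual:  min b^T y  s.t.  A^T y >= c,  y >= 0.

So the dual LP is:
  minimize  4y1 + 6y2 + 15y3 + 16y4
  subject to:
    y1 + 4y3 + 3y4 >= 6
    y2 + y3 + y4 >= 4
    y1, y2, y3, y4 >= 0

Solving the primal: x* = (2.25, 6).
  primal value c^T x* = 37.5.
Solving the dual: y* = (0, 2.5, 1.5, 0).
  dual value b^T y* = 37.5.
Strong duality: c^T x* = b^T y*. Confirmed.

37.5


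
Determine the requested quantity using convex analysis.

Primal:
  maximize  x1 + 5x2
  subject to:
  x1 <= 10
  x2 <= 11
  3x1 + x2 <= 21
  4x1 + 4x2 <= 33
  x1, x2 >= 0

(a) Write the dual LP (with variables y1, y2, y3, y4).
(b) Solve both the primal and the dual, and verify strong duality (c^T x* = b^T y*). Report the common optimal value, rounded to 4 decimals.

The standard primal-dual pair for 'max c^T x s.t. A x <= b, x >= 0' is:
  Dual:  min b^T y  s.t.  A^T y >= c,  y >= 0.

So the dual LP is:
  minimize  10y1 + 11y2 + 21y3 + 33y4
  subject to:
    y1 + 3y3 + 4y4 >= 1
    y2 + y3 + 4y4 >= 5
    y1, y2, y3, y4 >= 0

Solving the primal: x* = (0, 8.25).
  primal value c^T x* = 41.25.
Solving the dual: y* = (0, 0, 0, 1.25).
  dual value b^T y* = 41.25.
Strong duality: c^T x* = b^T y*. Confirmed.

41.25


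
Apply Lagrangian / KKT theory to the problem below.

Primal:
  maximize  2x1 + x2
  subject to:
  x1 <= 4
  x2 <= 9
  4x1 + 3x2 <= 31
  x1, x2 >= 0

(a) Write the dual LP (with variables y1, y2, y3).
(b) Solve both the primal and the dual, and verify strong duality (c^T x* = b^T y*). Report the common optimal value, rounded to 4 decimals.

The standard primal-dual pair for 'max c^T x s.t. A x <= b, x >= 0' is:
  Dual:  min b^T y  s.t.  A^T y >= c,  y >= 0.

So the dual LP is:
  minimize  4y1 + 9y2 + 31y3
  subject to:
    y1 + 4y3 >= 2
    y2 + 3y3 >= 1
    y1, y2, y3 >= 0

Solving the primal: x* = (4, 5).
  primal value c^T x* = 13.
Solving the dual: y* = (0.6667, 0, 0.3333).
  dual value b^T y* = 13.
Strong duality: c^T x* = b^T y*. Confirmed.

13


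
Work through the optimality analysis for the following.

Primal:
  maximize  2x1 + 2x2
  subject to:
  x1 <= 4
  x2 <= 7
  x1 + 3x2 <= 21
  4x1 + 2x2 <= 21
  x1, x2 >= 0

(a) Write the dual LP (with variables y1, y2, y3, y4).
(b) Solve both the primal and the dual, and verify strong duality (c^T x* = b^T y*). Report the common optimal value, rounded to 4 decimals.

The standard primal-dual pair for 'max c^T x s.t. A x <= b, x >= 0' is:
  Dual:  min b^T y  s.t.  A^T y >= c,  y >= 0.

So the dual LP is:
  minimize  4y1 + 7y2 + 21y3 + 21y4
  subject to:
    y1 + y3 + 4y4 >= 2
    y2 + 3y3 + 2y4 >= 2
    y1, y2, y3, y4 >= 0

Solving the primal: x* = (2.1, 6.3).
  primal value c^T x* = 16.8.
Solving the dual: y* = (0, 0, 0.4, 0.4).
  dual value b^T y* = 16.8.
Strong duality: c^T x* = b^T y*. Confirmed.

16.8


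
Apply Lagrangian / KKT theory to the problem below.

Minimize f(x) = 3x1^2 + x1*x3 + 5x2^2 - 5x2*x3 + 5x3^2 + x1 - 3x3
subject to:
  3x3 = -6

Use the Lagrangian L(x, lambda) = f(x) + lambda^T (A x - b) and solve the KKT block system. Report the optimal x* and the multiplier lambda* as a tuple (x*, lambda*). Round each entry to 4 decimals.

Form the Lagrangian:
  L(x, lambda) = (1/2) x^T Q x + c^T x + lambda^T (A x - b)
Stationarity (grad_x L = 0): Q x + c + A^T lambda = 0.
Primal feasibility: A x = b.

This gives the KKT block system:
  [ Q   A^T ] [ x     ]   [-c ]
  [ A    0  ] [ lambda ] = [ b ]

Solving the linear system:
  x*      = (0.1667, -1, -2)
  lambda* = (5.9444)
  f(x*)   = 20.9167

x* = (0.1667, -1, -2), lambda* = (5.9444)


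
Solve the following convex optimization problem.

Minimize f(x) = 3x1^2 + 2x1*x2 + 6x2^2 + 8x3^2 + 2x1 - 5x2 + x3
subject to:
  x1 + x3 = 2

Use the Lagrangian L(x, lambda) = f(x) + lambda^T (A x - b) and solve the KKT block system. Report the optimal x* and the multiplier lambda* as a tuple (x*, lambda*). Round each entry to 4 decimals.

Form the Lagrangian:
  L(x, lambda) = (1/2) x^T Q x + c^T x + lambda^T (A x - b)
Stationarity (grad_x L = 0): Q x + c + A^T lambda = 0.
Primal feasibility: A x = b.

This gives the KKT block system:
  [ Q   A^T ] [ x     ]   [-c ]
  [ A    0  ] [ lambda ] = [ b ]

Solving the linear system:
  x*      = (1.3923, 0.1846, 0.6077)
  lambda* = (-10.7231)
  f(x*)   = 11.9577

x* = (1.3923, 0.1846, 0.6077), lambda* = (-10.7231)


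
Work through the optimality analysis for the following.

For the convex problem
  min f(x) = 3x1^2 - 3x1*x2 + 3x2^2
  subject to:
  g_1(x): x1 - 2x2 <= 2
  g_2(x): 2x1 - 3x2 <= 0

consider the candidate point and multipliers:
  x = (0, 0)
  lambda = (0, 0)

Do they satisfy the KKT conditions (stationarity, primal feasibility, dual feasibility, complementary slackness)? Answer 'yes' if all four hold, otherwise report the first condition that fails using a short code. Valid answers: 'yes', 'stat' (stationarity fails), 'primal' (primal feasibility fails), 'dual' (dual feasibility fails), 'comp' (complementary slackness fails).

Gradient of f: grad f(x) = Q x + c = (0, 0)
Constraint values g_i(x) = a_i^T x - b_i:
  g_1((0, 0)) = -2
  g_2((0, 0)) = 0
Stationarity residual: grad f(x) + sum_i lambda_i a_i = (0, 0)
  -> stationarity OK
Primal feasibility (all g_i <= 0): OK
Dual feasibility (all lambda_i >= 0): OK
Complementary slackness (lambda_i * g_i(x) = 0 for all i): OK

Verdict: yes, KKT holds.

yes


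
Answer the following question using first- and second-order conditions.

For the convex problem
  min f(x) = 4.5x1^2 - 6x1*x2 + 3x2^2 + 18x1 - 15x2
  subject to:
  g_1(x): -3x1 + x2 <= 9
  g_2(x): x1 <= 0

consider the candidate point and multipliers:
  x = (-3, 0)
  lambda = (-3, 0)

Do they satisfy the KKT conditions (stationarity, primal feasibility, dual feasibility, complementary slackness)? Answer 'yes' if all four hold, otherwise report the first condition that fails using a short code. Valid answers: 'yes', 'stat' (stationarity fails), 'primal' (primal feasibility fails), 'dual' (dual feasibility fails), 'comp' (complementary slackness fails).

Gradient of f: grad f(x) = Q x + c = (-9, 3)
Constraint values g_i(x) = a_i^T x - b_i:
  g_1((-3, 0)) = 0
  g_2((-3, 0)) = -3
Stationarity residual: grad f(x) + sum_i lambda_i a_i = (0, 0)
  -> stationarity OK
Primal feasibility (all g_i <= 0): OK
Dual feasibility (all lambda_i >= 0): FAILS
Complementary slackness (lambda_i * g_i(x) = 0 for all i): OK

Verdict: the first failing condition is dual_feasibility -> dual.

dual


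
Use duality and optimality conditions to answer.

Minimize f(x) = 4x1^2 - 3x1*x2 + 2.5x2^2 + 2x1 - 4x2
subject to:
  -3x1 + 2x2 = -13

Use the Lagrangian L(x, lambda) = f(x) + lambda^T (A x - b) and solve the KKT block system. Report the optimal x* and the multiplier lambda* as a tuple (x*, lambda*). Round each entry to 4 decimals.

Form the Lagrangian:
  L(x, lambda) = (1/2) x^T Q x + c^T x + lambda^T (A x - b)
Stationarity (grad_x L = 0): Q x + c + A^T lambda = 0.
Primal feasibility: A x = b.

This gives the KKT block system:
  [ Q   A^T ] [ x     ]   [-c ]
  [ A    0  ] [ lambda ] = [ b ]

Solving the linear system:
  x*      = (3.2439, -1.6341)
  lambda* = (10.9512)
  f(x*)   = 77.6951

x* = (3.2439, -1.6341), lambda* = (10.9512)


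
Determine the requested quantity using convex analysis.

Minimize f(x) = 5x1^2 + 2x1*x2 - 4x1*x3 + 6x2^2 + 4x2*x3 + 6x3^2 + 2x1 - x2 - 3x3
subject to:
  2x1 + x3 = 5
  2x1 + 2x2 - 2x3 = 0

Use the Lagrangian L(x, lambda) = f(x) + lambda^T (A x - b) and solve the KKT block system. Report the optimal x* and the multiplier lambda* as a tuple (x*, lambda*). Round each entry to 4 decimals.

Form the Lagrangian:
  L(x, lambda) = (1/2) x^T Q x + c^T x + lambda^T (A x - b)
Stationarity (grad_x L = 0): Q x + c + A^T lambda = 0.
Primal feasibility: A x = b.

This gives the KKT block system:
  [ Q   A^T ] [ x     ]   [-c ]
  [ A    0  ] [ lambda ] = [ b ]

Solving the linear system:
  x*      = (1.8303, -0.4908, 1.3394)
  lambda* = (-5.9174, -1.0642)
  f(x*)   = 14.8601

x* = (1.8303, -0.4908, 1.3394), lambda* = (-5.9174, -1.0642)


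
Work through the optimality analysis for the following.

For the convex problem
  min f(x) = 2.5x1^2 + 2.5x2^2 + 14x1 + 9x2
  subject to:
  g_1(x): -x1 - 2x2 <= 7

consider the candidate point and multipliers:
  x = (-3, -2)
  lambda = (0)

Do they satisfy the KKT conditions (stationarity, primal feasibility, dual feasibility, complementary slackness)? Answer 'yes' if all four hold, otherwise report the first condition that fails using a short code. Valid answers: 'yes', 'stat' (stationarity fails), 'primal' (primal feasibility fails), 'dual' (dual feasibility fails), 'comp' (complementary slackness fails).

Gradient of f: grad f(x) = Q x + c = (-1, -1)
Constraint values g_i(x) = a_i^T x - b_i:
  g_1((-3, -2)) = 0
Stationarity residual: grad f(x) + sum_i lambda_i a_i = (-1, -1)
  -> stationarity FAILS
Primal feasibility (all g_i <= 0): OK
Dual feasibility (all lambda_i >= 0): OK
Complementary slackness (lambda_i * g_i(x) = 0 for all i): OK

Verdict: the first failing condition is stationarity -> stat.

stat


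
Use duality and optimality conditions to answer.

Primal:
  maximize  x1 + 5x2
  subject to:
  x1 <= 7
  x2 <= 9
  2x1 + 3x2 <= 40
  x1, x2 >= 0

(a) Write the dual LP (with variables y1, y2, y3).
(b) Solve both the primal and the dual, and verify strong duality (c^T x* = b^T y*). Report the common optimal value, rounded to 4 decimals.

The standard primal-dual pair for 'max c^T x s.t. A x <= b, x >= 0' is:
  Dual:  min b^T y  s.t.  A^T y >= c,  y >= 0.

So the dual LP is:
  minimize  7y1 + 9y2 + 40y3
  subject to:
    y1 + 2y3 >= 1
    y2 + 3y3 >= 5
    y1, y2, y3 >= 0

Solving the primal: x* = (6.5, 9).
  primal value c^T x* = 51.5.
Solving the dual: y* = (0, 3.5, 0.5).
  dual value b^T y* = 51.5.
Strong duality: c^T x* = b^T y*. Confirmed.

51.5


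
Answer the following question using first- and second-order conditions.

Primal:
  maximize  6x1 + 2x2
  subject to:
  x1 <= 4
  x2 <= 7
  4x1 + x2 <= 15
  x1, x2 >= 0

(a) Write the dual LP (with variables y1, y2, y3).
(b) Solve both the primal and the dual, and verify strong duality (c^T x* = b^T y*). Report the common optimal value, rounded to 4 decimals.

The standard primal-dual pair for 'max c^T x s.t. A x <= b, x >= 0' is:
  Dual:  min b^T y  s.t.  A^T y >= c,  y >= 0.

So the dual LP is:
  minimize  4y1 + 7y2 + 15y3
  subject to:
    y1 + 4y3 >= 6
    y2 + y3 >= 2
    y1, y2, y3 >= 0

Solving the primal: x* = (2, 7).
  primal value c^T x* = 26.
Solving the dual: y* = (0, 0.5, 1.5).
  dual value b^T y* = 26.
Strong duality: c^T x* = b^T y*. Confirmed.

26


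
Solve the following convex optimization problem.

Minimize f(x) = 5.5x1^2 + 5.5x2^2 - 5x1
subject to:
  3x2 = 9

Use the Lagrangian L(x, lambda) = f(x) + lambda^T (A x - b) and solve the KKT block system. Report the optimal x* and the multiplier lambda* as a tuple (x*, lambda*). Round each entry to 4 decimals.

Form the Lagrangian:
  L(x, lambda) = (1/2) x^T Q x + c^T x + lambda^T (A x - b)
Stationarity (grad_x L = 0): Q x + c + A^T lambda = 0.
Primal feasibility: A x = b.

This gives the KKT block system:
  [ Q   A^T ] [ x     ]   [-c ]
  [ A    0  ] [ lambda ] = [ b ]

Solving the linear system:
  x*      = (0.4545, 3)
  lambda* = (-11)
  f(x*)   = 48.3636

x* = (0.4545, 3), lambda* = (-11)


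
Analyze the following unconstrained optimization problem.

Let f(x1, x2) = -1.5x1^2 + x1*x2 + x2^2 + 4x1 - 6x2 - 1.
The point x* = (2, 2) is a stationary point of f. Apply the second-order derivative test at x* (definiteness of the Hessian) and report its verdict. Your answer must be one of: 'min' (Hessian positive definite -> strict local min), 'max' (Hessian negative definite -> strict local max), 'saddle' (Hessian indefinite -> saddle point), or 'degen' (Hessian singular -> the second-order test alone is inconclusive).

Compute the Hessian H = grad^2 f:
  H = [[-3, 1], [1, 2]]
Verify stationarity: grad f(x*) = H x* + g = (0, 0).
Eigenvalues of H: -3.1926, 2.1926.
Eigenvalues have mixed signs, so H is indefinite -> x* is a saddle point.

saddle


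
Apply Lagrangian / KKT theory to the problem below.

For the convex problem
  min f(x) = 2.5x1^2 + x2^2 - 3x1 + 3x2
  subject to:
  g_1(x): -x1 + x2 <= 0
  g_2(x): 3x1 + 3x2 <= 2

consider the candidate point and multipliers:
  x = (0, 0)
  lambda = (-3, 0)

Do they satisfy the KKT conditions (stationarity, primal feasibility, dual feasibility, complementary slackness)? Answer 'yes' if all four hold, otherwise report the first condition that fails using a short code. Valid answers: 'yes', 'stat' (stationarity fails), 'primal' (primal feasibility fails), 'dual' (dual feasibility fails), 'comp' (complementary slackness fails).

Gradient of f: grad f(x) = Q x + c = (-3, 3)
Constraint values g_i(x) = a_i^T x - b_i:
  g_1((0, 0)) = 0
  g_2((0, 0)) = -2
Stationarity residual: grad f(x) + sum_i lambda_i a_i = (0, 0)
  -> stationarity OK
Primal feasibility (all g_i <= 0): OK
Dual feasibility (all lambda_i >= 0): FAILS
Complementary slackness (lambda_i * g_i(x) = 0 for all i): OK

Verdict: the first failing condition is dual_feasibility -> dual.

dual


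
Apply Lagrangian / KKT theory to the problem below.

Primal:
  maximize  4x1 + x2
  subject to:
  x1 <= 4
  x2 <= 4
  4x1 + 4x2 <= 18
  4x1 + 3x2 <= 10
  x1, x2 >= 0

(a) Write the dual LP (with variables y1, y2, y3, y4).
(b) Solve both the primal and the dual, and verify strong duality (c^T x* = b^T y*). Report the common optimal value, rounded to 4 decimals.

The standard primal-dual pair for 'max c^T x s.t. A x <= b, x >= 0' is:
  Dual:  min b^T y  s.t.  A^T y >= c,  y >= 0.

So the dual LP is:
  minimize  4y1 + 4y2 + 18y3 + 10y4
  subject to:
    y1 + 4y3 + 4y4 >= 4
    y2 + 4y3 + 3y4 >= 1
    y1, y2, y3, y4 >= 0

Solving the primal: x* = (2.5, 0).
  primal value c^T x* = 10.
Solving the dual: y* = (0, 0, 0, 1).
  dual value b^T y* = 10.
Strong duality: c^T x* = b^T y*. Confirmed.

10


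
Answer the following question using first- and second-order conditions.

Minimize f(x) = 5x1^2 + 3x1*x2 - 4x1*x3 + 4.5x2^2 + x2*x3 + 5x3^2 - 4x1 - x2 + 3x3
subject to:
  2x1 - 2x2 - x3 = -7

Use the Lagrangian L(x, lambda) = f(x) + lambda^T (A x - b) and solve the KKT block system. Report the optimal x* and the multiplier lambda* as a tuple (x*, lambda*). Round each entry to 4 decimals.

Form the Lagrangian:
  L(x, lambda) = (1/2) x^T Q x + c^T x + lambda^T (A x - b)
Stationarity (grad_x L = 0): Q x + c + A^T lambda = 0.
Primal feasibility: A x = b.

This gives the KKT block system:
  [ Q   A^T ] [ x     ]   [-c ]
  [ A    0  ] [ lambda ] = [ b ]

Solving the linear system:
  x*      = (-1.6854, 2.0999, -0.5705)
  lambda* = (6.1361)
  f(x*)   = 22.9413

x* = (-1.6854, 2.0999, -0.5705), lambda* = (6.1361)


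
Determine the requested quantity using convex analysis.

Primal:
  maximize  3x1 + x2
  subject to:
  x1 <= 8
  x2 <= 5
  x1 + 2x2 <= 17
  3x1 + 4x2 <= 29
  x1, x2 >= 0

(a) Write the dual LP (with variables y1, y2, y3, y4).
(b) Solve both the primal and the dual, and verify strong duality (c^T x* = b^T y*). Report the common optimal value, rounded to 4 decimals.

The standard primal-dual pair for 'max c^T x s.t. A x <= b, x >= 0' is:
  Dual:  min b^T y  s.t.  A^T y >= c,  y >= 0.

So the dual LP is:
  minimize  8y1 + 5y2 + 17y3 + 29y4
  subject to:
    y1 + y3 + 3y4 >= 3
    y2 + 2y3 + 4y4 >= 1
    y1, y2, y3, y4 >= 0

Solving the primal: x* = (8, 1.25).
  primal value c^T x* = 25.25.
Solving the dual: y* = (2.25, 0, 0, 0.25).
  dual value b^T y* = 25.25.
Strong duality: c^T x* = b^T y*. Confirmed.

25.25


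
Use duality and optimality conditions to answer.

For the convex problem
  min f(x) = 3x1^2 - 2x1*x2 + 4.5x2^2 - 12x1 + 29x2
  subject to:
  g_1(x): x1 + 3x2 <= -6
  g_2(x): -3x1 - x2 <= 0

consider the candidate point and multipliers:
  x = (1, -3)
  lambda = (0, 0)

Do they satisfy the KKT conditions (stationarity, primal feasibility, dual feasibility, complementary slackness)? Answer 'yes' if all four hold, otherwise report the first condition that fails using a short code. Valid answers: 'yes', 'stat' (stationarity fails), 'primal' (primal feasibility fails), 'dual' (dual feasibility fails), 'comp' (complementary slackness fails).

Gradient of f: grad f(x) = Q x + c = (0, 0)
Constraint values g_i(x) = a_i^T x - b_i:
  g_1((1, -3)) = -2
  g_2((1, -3)) = 0
Stationarity residual: grad f(x) + sum_i lambda_i a_i = (0, 0)
  -> stationarity OK
Primal feasibility (all g_i <= 0): OK
Dual feasibility (all lambda_i >= 0): OK
Complementary slackness (lambda_i * g_i(x) = 0 for all i): OK

Verdict: yes, KKT holds.

yes


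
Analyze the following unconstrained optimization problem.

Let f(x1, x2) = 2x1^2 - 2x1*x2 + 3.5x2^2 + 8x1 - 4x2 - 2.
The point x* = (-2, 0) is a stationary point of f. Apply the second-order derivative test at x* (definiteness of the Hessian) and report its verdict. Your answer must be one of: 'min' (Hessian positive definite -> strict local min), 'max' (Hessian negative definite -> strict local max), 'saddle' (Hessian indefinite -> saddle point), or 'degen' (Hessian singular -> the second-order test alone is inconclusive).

Compute the Hessian H = grad^2 f:
  H = [[4, -2], [-2, 7]]
Verify stationarity: grad f(x*) = H x* + g = (0, 0).
Eigenvalues of H: 3, 8.
Both eigenvalues > 0, so H is positive definite -> x* is a strict local min.

min


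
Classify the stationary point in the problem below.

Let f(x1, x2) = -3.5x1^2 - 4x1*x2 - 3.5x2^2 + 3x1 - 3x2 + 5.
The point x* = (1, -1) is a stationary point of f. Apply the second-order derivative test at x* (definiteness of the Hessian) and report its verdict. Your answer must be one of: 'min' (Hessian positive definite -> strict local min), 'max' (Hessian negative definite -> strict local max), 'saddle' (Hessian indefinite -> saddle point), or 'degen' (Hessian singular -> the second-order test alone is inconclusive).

Compute the Hessian H = grad^2 f:
  H = [[-7, -4], [-4, -7]]
Verify stationarity: grad f(x*) = H x* + g = (0, 0).
Eigenvalues of H: -11, -3.
Both eigenvalues < 0, so H is negative definite -> x* is a strict local max.

max


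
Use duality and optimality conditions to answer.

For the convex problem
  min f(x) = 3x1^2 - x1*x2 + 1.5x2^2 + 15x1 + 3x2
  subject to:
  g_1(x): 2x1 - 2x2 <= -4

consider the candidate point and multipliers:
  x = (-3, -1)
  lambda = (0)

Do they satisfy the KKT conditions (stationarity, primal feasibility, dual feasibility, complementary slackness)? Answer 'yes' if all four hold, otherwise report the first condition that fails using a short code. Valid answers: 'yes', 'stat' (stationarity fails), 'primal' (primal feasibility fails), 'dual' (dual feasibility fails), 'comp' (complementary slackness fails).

Gradient of f: grad f(x) = Q x + c = (-2, 3)
Constraint values g_i(x) = a_i^T x - b_i:
  g_1((-3, -1)) = 0
Stationarity residual: grad f(x) + sum_i lambda_i a_i = (-2, 3)
  -> stationarity FAILS
Primal feasibility (all g_i <= 0): OK
Dual feasibility (all lambda_i >= 0): OK
Complementary slackness (lambda_i * g_i(x) = 0 for all i): OK

Verdict: the first failing condition is stationarity -> stat.

stat


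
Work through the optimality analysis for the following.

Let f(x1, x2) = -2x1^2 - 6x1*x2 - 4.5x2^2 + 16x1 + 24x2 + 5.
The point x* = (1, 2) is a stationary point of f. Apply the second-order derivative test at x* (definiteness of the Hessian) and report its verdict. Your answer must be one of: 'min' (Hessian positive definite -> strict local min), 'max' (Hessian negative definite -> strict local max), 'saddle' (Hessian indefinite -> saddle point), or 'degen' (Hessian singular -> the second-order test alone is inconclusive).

Compute the Hessian H = grad^2 f:
  H = [[-4, -6], [-6, -9]]
Verify stationarity: grad f(x*) = H x* + g = (0, 0).
Eigenvalues of H: -13, 0.
H has a zero eigenvalue (singular; negative semidefinite but not definite), so H is neither positive definite, negative definite, nor indefinite. The second-order test alone is inconclusive -> degen.
(Indeed, f is constant along the null direction of H through x*, so x* is not a strict local extremum.)

degen


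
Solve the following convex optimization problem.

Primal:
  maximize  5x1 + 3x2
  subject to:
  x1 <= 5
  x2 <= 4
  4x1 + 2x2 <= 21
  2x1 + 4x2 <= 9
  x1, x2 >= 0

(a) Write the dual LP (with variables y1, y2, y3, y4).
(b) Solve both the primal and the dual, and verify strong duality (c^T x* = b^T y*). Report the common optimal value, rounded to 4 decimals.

The standard primal-dual pair for 'max c^T x s.t. A x <= b, x >= 0' is:
  Dual:  min b^T y  s.t.  A^T y >= c,  y >= 0.

So the dual LP is:
  minimize  5y1 + 4y2 + 21y3 + 9y4
  subject to:
    y1 + 4y3 + 2y4 >= 5
    y2 + 2y3 + 4y4 >= 3
    y1, y2, y3, y4 >= 0

Solving the primal: x* = (4.5, 0).
  primal value c^T x* = 22.5.
Solving the dual: y* = (0, 0, 0, 2.5).
  dual value b^T y* = 22.5.
Strong duality: c^T x* = b^T y*. Confirmed.

22.5


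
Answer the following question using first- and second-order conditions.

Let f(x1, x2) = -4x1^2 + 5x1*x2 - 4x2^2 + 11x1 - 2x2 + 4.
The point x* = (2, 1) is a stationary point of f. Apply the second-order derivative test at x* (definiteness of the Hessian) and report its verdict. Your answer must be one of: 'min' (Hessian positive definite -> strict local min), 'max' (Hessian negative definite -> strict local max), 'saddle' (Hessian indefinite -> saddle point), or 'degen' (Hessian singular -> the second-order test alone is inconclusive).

Compute the Hessian H = grad^2 f:
  H = [[-8, 5], [5, -8]]
Verify stationarity: grad f(x*) = H x* + g = (0, 0).
Eigenvalues of H: -13, -3.
Both eigenvalues < 0, so H is negative definite -> x* is a strict local max.

max


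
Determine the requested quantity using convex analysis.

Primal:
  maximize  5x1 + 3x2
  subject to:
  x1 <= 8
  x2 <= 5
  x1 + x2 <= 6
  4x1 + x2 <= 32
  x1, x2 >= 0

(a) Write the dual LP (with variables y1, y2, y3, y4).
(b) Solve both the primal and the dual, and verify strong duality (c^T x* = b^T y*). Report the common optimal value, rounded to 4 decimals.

The standard primal-dual pair for 'max c^T x s.t. A x <= b, x >= 0' is:
  Dual:  min b^T y  s.t.  A^T y >= c,  y >= 0.

So the dual LP is:
  minimize  8y1 + 5y2 + 6y3 + 32y4
  subject to:
    y1 + y3 + 4y4 >= 5
    y2 + y3 + y4 >= 3
    y1, y2, y3, y4 >= 0

Solving the primal: x* = (6, 0).
  primal value c^T x* = 30.
Solving the dual: y* = (0, 0, 5, 0).
  dual value b^T y* = 30.
Strong duality: c^T x* = b^T y*. Confirmed.

30


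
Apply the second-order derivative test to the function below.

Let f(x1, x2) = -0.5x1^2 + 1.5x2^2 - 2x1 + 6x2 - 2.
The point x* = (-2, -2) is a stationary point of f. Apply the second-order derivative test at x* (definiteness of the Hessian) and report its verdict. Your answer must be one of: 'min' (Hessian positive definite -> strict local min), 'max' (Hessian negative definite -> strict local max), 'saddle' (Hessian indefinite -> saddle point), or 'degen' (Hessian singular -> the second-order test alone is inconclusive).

Compute the Hessian H = grad^2 f:
  H = [[-1, 0], [0, 3]]
Verify stationarity: grad f(x*) = H x* + g = (0, 0).
Eigenvalues of H: -1, 3.
Eigenvalues have mixed signs, so H is indefinite -> x* is a saddle point.

saddle


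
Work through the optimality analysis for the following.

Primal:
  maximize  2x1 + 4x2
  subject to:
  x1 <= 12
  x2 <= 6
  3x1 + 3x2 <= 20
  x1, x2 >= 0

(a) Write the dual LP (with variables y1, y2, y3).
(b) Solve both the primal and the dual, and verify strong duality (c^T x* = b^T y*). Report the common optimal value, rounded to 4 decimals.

The standard primal-dual pair for 'max c^T x s.t. A x <= b, x >= 0' is:
  Dual:  min b^T y  s.t.  A^T y >= c,  y >= 0.

So the dual LP is:
  minimize  12y1 + 6y2 + 20y3
  subject to:
    y1 + 3y3 >= 2
    y2 + 3y3 >= 4
    y1, y2, y3 >= 0

Solving the primal: x* = (0.6667, 6).
  primal value c^T x* = 25.3333.
Solving the dual: y* = (0, 2, 0.6667).
  dual value b^T y* = 25.3333.
Strong duality: c^T x* = b^T y*. Confirmed.

25.3333


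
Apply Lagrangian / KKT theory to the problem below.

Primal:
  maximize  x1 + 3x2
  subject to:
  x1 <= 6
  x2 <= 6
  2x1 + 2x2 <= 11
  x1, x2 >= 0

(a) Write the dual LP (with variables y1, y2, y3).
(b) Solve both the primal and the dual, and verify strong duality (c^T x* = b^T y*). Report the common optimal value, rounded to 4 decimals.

The standard primal-dual pair for 'max c^T x s.t. A x <= b, x >= 0' is:
  Dual:  min b^T y  s.t.  A^T y >= c,  y >= 0.

So the dual LP is:
  minimize  6y1 + 6y2 + 11y3
  subject to:
    y1 + 2y3 >= 1
    y2 + 2y3 >= 3
    y1, y2, y3 >= 0

Solving the primal: x* = (0, 5.5).
  primal value c^T x* = 16.5.
Solving the dual: y* = (0, 0, 1.5).
  dual value b^T y* = 16.5.
Strong duality: c^T x* = b^T y*. Confirmed.

16.5


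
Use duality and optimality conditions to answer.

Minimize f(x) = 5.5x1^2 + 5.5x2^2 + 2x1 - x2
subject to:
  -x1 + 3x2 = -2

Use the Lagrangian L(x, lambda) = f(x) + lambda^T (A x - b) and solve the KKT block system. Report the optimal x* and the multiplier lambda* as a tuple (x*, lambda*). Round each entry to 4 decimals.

Form the Lagrangian:
  L(x, lambda) = (1/2) x^T Q x + c^T x + lambda^T (A x - b)
Stationarity (grad_x L = 0): Q x + c + A^T lambda = 0.
Primal feasibility: A x = b.

This gives the KKT block system:
  [ Q   A^T ] [ x     ]   [-c ]
  [ A    0  ] [ lambda ] = [ b ]

Solving the linear system:
  x*      = (0.0636, -0.6455)
  lambda* = (2.7)
  f(x*)   = 3.0864

x* = (0.0636, -0.6455), lambda* = (2.7)


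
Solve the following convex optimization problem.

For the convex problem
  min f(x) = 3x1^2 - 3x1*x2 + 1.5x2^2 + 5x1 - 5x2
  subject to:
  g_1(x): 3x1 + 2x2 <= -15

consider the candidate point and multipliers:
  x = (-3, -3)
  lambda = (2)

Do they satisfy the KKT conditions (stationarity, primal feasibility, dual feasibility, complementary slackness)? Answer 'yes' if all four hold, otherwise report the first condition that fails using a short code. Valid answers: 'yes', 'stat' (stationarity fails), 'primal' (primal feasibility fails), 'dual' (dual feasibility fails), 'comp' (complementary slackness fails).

Gradient of f: grad f(x) = Q x + c = (-4, -5)
Constraint values g_i(x) = a_i^T x - b_i:
  g_1((-3, -3)) = 0
Stationarity residual: grad f(x) + sum_i lambda_i a_i = (2, -1)
  -> stationarity FAILS
Primal feasibility (all g_i <= 0): OK
Dual feasibility (all lambda_i >= 0): OK
Complementary slackness (lambda_i * g_i(x) = 0 for all i): OK

Verdict: the first failing condition is stationarity -> stat.

stat


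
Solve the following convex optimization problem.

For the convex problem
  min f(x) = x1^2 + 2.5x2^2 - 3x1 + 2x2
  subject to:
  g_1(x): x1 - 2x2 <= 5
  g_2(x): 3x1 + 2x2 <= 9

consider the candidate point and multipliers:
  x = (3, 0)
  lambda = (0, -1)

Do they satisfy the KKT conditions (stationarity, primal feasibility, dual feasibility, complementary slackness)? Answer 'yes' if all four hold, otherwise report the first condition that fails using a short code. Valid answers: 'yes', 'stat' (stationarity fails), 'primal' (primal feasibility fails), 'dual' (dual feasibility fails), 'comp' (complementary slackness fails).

Gradient of f: grad f(x) = Q x + c = (3, 2)
Constraint values g_i(x) = a_i^T x - b_i:
  g_1((3, 0)) = -2
  g_2((3, 0)) = 0
Stationarity residual: grad f(x) + sum_i lambda_i a_i = (0, 0)
  -> stationarity OK
Primal feasibility (all g_i <= 0): OK
Dual feasibility (all lambda_i >= 0): FAILS
Complementary slackness (lambda_i * g_i(x) = 0 for all i): OK

Verdict: the first failing condition is dual_feasibility -> dual.

dual


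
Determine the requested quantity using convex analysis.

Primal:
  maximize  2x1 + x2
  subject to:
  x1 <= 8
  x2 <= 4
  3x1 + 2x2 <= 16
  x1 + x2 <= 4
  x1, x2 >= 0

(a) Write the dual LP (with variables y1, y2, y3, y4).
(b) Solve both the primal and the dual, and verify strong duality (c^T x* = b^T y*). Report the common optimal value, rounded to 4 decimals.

The standard primal-dual pair for 'max c^T x s.t. A x <= b, x >= 0' is:
  Dual:  min b^T y  s.t.  A^T y >= c,  y >= 0.

So the dual LP is:
  minimize  8y1 + 4y2 + 16y3 + 4y4
  subject to:
    y1 + 3y3 + y4 >= 2
    y2 + 2y3 + y4 >= 1
    y1, y2, y3, y4 >= 0

Solving the primal: x* = (4, 0).
  primal value c^T x* = 8.
Solving the dual: y* = (0, 0, 0, 2).
  dual value b^T y* = 8.
Strong duality: c^T x* = b^T y*. Confirmed.

8


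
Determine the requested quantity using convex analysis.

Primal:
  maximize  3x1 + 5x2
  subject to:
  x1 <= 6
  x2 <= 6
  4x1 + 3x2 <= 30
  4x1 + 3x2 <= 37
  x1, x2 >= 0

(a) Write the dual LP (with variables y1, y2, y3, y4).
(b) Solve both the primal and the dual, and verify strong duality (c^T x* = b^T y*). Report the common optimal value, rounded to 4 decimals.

The standard primal-dual pair for 'max c^T x s.t. A x <= b, x >= 0' is:
  Dual:  min b^T y  s.t.  A^T y >= c,  y >= 0.

So the dual LP is:
  minimize  6y1 + 6y2 + 30y3 + 37y4
  subject to:
    y1 + 4y3 + 4y4 >= 3
    y2 + 3y3 + 3y4 >= 5
    y1, y2, y3, y4 >= 0

Solving the primal: x* = (3, 6).
  primal value c^T x* = 39.
Solving the dual: y* = (0, 2.75, 0.75, 0).
  dual value b^T y* = 39.
Strong duality: c^T x* = b^T y*. Confirmed.

39
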